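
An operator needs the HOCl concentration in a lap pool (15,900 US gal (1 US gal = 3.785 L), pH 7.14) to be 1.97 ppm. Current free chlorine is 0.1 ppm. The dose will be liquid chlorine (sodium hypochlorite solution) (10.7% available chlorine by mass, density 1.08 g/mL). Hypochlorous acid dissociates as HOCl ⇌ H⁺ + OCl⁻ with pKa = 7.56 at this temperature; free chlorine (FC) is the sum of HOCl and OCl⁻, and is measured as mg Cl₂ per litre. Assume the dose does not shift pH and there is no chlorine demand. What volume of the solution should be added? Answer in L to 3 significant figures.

1.36 L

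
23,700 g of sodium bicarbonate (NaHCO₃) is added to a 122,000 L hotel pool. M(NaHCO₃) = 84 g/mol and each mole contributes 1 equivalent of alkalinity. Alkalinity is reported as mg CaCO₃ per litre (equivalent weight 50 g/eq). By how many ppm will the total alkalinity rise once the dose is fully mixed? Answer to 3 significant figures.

116 ppm

Moles of NaHCO₃: 23,700 g ÷ 84 g/mol = 282.1 mol → 282.1 eq of alkalinity.
As CaCO₃: 282.1 eq × 50 g/eq = 14,110 g.
Rise: 14,110 g / 122,000 L × 1000 = 115.6 mg/L.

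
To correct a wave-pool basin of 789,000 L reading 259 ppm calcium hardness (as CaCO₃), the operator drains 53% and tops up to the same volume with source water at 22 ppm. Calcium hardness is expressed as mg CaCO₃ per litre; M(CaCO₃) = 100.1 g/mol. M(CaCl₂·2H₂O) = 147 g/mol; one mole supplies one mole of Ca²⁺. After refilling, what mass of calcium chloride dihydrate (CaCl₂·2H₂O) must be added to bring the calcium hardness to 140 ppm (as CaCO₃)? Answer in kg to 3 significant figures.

After draining 53% and refilling: 259 × 0.47 + 22 × 0.53 = 133.39 ppm.
Deficit to target: 140 − 133.39 = 6.61 mg/L.
As CaCO₃: 6.61 mg/L × 789,000 L = 5215 g; ÷ 100.1 = 52.1 mol Ca²⁺.
Mass: 52.1 × 147 = 7659 g.

7.66 kg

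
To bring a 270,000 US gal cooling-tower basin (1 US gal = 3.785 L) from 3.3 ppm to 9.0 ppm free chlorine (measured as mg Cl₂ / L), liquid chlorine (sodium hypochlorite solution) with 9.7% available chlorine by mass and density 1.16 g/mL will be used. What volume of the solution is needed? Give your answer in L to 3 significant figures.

51.8 L

Volume: 270,000 US gal × 3.785 L/gal = 1,021,950 L.
Chlorine deficit: 9.0 − 3.3 = 5.7 ppm = 5.7 mg/L as Cl₂.
Cl₂ equivalent needed: 5.7 mg/L × 1,021,950 L = 5,825,000 mg = 5825 g.
Product at 9.7% available chlorine: 5825 / 0.097 = 60,050 g.
Volume at density 1.16 g/mL: 60,050 g ÷ 1.16 g/mL = 51,770 mL.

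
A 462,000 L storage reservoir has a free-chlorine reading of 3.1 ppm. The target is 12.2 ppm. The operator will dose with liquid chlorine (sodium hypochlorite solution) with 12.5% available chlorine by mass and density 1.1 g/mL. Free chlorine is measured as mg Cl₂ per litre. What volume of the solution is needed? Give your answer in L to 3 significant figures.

30.6 L

Chlorine deficit: 12.2 − 3.1 = 9.1 ppm = 9.1 mg/L as Cl₂.
Cl₂ equivalent needed: 9.1 mg/L × 462,000 L = 4,204,000 mg = 4204 g.
Product at 12.5% available chlorine: 4204 / 0.125 = 33,630 g.
Volume at density 1.1 g/mL: 33,630 g ÷ 1.1 g/mL = 30,580 mL.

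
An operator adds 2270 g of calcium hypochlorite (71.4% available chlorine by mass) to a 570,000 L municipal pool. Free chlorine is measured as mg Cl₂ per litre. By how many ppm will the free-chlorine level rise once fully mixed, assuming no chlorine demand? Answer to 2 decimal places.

2.84 ppm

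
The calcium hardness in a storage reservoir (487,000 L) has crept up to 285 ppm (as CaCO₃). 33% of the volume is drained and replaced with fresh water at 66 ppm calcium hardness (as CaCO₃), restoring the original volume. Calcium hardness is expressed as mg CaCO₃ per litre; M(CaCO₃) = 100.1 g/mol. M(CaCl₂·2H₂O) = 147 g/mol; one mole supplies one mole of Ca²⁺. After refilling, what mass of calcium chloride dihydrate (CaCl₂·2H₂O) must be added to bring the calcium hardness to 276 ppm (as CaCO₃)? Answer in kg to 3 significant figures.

After draining 33% and refilling: 285 × 0.67 + 66 × 0.33 = 212.73 ppm.
Deficit to target: 276 − 212.73 = 63.27 mg/L.
As CaCO₃: 63.27 mg/L × 487,000 L = 30,810 g; ÷ 100.1 = 307.8 mol Ca²⁺.
Mass: 307.8 × 147 = 45,250 g.

45.2 kg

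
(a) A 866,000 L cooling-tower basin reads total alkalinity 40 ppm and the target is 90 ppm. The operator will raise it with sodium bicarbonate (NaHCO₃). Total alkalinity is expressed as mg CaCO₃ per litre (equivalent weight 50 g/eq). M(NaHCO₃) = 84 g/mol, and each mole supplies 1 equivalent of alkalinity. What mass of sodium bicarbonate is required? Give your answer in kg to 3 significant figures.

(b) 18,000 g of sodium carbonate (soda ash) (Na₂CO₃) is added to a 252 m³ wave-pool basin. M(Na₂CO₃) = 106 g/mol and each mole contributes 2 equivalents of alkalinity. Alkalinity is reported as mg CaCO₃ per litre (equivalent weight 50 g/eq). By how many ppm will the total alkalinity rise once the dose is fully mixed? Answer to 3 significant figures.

(a) 72.7 kg; (b) 67.4 ppm

(a) Alkalinity to add: (90 − 40) = 50 mg/L as CaCO₃ × 866,000 L = 43,300 g as CaCO₃.
(a) Equivalents: 43,300 g ÷ 50 g/eq = 866 eq.
(a) NaHCO₃ supplies 1 eq per mole → 866 mol.
(a) Mass: 866 mol × 84 g/mol = 72,740 g.

(b) Volume: 252 m³ = 252,000 L.
(b) Moles of Na₂CO₃: 18,000 g ÷ 106 g/mol = 169.8 mol → 339.6 eq of alkalinity.
(b) As CaCO₃: 339.6 eq × 50 g/eq = 16,980 g.
(b) Rise: 16,980 g / 252,000 L × 1000 = 67.39 mg/L.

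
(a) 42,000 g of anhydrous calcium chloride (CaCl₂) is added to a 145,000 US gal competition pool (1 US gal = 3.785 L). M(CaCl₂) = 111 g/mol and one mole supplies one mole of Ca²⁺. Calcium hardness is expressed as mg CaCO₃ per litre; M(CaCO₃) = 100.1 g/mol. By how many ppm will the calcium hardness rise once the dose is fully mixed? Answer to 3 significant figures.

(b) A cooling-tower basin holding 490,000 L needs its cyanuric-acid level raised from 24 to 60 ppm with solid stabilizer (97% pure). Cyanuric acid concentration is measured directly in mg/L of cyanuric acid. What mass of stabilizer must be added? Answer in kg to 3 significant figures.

(a) Volume: 145,000 US gal × 3.785 L/gal = 548,825 L.
(a) Moles of Ca²⁺: 42,000 g ÷ 111 g/mol = 378.4 mol.
(a) As CaCO₃: 378.4 mol × 100.1 g/mol = 37,880 g.
(a) Rise: 37,880 g / 548,825 L × 1000 = 69.01 mg/L.

(b) CYA to add: (60 − 24) = 36 mg/L × 490,000 L = 17,640 g cyanuric acid.
(b) At 97% purity: 17,640 / 0.97 = 18,190 g product.

(a) 69.0 ppm; (b) 18.2 kg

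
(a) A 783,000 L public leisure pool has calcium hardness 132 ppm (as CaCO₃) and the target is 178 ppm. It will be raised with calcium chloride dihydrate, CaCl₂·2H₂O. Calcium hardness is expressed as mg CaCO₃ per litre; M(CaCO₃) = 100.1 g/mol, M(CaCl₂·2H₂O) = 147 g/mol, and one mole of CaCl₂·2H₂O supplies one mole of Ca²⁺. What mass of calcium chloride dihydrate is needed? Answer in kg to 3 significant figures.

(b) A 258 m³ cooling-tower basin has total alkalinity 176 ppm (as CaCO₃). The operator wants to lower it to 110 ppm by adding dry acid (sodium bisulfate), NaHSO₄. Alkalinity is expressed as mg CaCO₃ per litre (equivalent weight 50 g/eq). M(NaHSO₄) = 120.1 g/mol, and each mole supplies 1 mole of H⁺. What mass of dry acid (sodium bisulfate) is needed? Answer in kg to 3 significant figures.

(a) 52.9 kg; (b) 40.9 kg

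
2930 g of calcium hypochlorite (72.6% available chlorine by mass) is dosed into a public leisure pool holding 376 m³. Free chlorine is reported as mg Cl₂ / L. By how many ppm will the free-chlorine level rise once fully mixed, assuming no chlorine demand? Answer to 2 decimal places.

Volume: 376 m³ = 376,000 L.
Available chlorine delivered: 2930 g × 0.726 = 2127 g as Cl₂.
Concentration rise: 2127 g / 376,000 L = 5.657 mg/L = 5.66 ppm.

5.66 ppm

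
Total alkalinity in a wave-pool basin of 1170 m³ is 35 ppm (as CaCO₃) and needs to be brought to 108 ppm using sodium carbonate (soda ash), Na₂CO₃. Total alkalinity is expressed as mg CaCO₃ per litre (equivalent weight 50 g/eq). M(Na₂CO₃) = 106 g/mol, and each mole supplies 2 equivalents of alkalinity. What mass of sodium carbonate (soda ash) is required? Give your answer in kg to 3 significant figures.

Volume: 1170 m³ = 1,170,000 L.
Alkalinity to add: (108 − 35) = 73 mg/L as CaCO₃ × 1,170,000 L = 85,410 g as CaCO₃.
Equivalents: 85,410 g ÷ 50 g/eq = 1708 eq.
Each mole of Na₂CO₃ supplies 2 eq, so 1708 / 2 = 854.1 mol.
Mass: 854.1 mol × 106 g/mol = 90,530 g.

90.5 kg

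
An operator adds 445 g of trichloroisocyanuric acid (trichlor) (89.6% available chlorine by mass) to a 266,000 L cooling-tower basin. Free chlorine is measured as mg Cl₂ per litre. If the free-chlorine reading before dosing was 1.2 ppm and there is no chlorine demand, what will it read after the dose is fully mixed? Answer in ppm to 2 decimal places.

Available chlorine delivered: 445 g × 0.896 = 398.7 g as Cl₂.
Concentration rise: 398.7 g / 266,000 L = 1.499 mg/L = 1.50 ppm.
Final FC: 1.2 + 1.50 = 2.70 ppm.

2.70 ppm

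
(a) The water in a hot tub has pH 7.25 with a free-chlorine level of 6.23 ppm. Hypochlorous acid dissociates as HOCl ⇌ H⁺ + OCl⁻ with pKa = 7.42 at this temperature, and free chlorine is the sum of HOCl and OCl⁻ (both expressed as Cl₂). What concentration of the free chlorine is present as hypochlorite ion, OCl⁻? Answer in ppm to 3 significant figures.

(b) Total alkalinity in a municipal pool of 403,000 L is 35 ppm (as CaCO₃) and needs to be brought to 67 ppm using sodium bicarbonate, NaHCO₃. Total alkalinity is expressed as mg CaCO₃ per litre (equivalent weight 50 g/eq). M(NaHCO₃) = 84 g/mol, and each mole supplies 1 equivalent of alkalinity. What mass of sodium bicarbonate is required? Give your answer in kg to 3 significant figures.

(a) [OCl⁻]/[HOCl] = 10^(pH − pKa) = 10^(7.25 − 7.42) = 10^-0.17 = 0.6761.
(a) Fraction as HOCl = 1 / (1 + 0.6761) = 0.5966.
(a) OCl⁻ = (1 − 0.5966) × 6.23 ppm = 2.513 ppm.

(b) Alkalinity to add: (67 − 35) = 32 mg/L as CaCO₃ × 403,000 L = 12,900 g as CaCO₃.
(b) Equivalents: 12,900 g ÷ 50 g/eq = 257.9 eq.
(b) NaHCO₃ supplies 1 eq per mole → 257.9 mol.
(b) Mass: 257.9 mol × 84 g/mol = 21,670 g.

(a) 2.51 ppm; (b) 21.7 kg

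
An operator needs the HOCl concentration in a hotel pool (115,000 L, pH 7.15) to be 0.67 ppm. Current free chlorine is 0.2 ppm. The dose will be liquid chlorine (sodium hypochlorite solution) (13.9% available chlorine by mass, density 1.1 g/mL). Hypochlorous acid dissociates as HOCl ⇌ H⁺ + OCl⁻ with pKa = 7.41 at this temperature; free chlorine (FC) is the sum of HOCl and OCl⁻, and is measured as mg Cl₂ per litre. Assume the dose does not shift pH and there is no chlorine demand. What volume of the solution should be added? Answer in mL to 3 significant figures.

630 mL

[OCl⁻]/[HOCl] = 10^(pH − pKa) = 10^(7.15 − 7.41) = 0.5495; fraction as HOCl = 1/(1 + 0.5495) = 0.6454.
Free chlorine required for 0.67 ppm HOCl: 0.67 / 0.6454 = 1.038 ppm.
FC to add: 1.038 − 0.2 = 0.8382 mg/L as Cl₂.
Cl₂ equivalent: 0.8382 mg/L × 115,000 L = 96.39 g.
Product at 13.9% available Cl: 96.39 / 0.139 = 693.5 g.
Volume: 693.5 g ÷ 1.1 g/mL = 630.4 mL.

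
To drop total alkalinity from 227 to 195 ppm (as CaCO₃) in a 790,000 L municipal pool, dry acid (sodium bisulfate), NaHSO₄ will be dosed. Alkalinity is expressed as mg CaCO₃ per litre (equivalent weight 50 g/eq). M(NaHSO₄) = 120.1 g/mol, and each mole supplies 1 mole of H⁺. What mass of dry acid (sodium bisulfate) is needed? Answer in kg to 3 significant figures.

60.7 kg

Alkalinity to neutralize: (227 − 195) = 32 mg/L as CaCO₃ × 790,000 L = 25,280 g as CaCO₃.
Equivalents of H⁺ required: 25,280 ÷ 50 g/eq = 505.6 eq = 505.6 mol NaHSO₄.
Mass of NaHSO₄: 505.6 × 120.1 = 60,720 g.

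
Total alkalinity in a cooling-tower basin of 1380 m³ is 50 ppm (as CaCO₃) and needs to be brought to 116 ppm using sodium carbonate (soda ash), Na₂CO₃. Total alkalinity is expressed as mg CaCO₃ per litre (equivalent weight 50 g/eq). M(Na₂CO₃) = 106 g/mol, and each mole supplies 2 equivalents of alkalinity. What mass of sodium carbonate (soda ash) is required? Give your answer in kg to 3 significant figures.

Volume: 1380 m³ = 1,380,000 L.
Alkalinity to add: (116 − 50) = 66 mg/L as CaCO₃ × 1,380,000 L = 91,080 g as CaCO₃.
Equivalents: 91,080 g ÷ 50 g/eq = 1822 eq.
Each mole of Na₂CO₃ supplies 2 eq, so 1822 / 2 = 910.8 mol.
Mass: 910.8 mol × 106 g/mol = 96,540 g.

96.5 kg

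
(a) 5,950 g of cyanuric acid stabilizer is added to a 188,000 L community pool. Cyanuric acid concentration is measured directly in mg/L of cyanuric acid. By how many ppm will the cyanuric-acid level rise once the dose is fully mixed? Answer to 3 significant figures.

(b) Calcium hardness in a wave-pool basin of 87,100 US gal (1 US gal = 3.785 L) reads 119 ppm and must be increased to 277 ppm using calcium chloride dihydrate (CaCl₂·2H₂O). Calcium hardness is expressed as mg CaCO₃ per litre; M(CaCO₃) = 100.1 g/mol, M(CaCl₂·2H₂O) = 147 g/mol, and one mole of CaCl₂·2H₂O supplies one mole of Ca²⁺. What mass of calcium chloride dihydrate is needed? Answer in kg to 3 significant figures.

(a) 31.6 ppm; (b) 76.5 kg

(a) Rise: 5,950 g / 188,000 L × 1000 = 31.65 mg/L.

(b) Volume: 87,100 US gal × 3.785 L/gal = 329,674 L.
(b) Hardness to add: (277 − 119) = 158 mg/L as CaCO₃ × 329,674 L = 52,090 g as CaCO₃.
(b) Moles of Ca²⁺ (1 mol Ca²⁺ ≡ 1 mol CaCO₃): 52,090 / 100.1 g/mol = 520.4 mol.
(b) Mass of CaCl₂·2H₂O: 520.4 × 147 = 76,490 g.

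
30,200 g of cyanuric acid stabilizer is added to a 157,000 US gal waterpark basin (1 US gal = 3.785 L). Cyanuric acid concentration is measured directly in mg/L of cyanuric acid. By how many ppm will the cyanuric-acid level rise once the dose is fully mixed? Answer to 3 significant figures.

50.8 ppm

Volume: 157,000 US gal × 3.785 L/gal = 594,245 L.
Rise: 30,200 g / 594,245 L × 1000 = 50.82 mg/L.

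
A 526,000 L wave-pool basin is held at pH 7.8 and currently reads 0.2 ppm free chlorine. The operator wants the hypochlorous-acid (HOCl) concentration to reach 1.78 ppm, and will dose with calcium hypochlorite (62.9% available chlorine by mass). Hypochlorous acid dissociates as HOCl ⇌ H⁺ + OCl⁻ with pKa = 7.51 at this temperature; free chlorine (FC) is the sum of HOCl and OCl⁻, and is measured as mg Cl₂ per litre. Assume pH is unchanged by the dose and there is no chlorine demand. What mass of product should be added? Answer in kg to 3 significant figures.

[OCl⁻]/[HOCl] = 10^(pH − pKa) = 10^(7.8 − 7.51) = 1.95; fraction as HOCl = 1/(1 + 1.95) = 0.339.
Free chlorine required for 1.78 ppm HOCl: 1.78 / 0.339 = 5.251 ppm.
FC to add: 5.251 − 0.2 = 5.051 mg/L as Cl₂.
Cl₂ equivalent: 5.051 mg/L × 526,000 L = 2657 g.
Product at 62.9% available Cl: 2657 / 0.629 = 4224 g.

4.22 kg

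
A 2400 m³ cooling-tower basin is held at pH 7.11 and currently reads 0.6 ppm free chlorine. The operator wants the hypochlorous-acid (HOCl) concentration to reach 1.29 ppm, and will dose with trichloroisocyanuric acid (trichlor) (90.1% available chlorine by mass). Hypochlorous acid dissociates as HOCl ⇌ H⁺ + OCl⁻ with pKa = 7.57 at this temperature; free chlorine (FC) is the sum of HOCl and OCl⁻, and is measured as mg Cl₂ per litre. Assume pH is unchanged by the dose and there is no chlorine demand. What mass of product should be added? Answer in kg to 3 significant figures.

Volume: 2400 m³ = 2,400,000 L.
[OCl⁻]/[HOCl] = 10^(pH − pKa) = 10^(7.11 − 7.57) = 0.3467; fraction as HOCl = 1/(1 + 0.3467) = 0.7425.
Free chlorine required for 1.29 ppm HOCl: 1.29 / 0.7425 = 1.737 ppm.
FC to add: 1.737 − 0.6 = 1.137 mg/L as Cl₂.
Cl₂ equivalent: 1.137 mg/L × 2,400,000 L = 2729 g.
Product at 90.1% available Cl: 2729 / 0.901 = 3029 g.

3.03 kg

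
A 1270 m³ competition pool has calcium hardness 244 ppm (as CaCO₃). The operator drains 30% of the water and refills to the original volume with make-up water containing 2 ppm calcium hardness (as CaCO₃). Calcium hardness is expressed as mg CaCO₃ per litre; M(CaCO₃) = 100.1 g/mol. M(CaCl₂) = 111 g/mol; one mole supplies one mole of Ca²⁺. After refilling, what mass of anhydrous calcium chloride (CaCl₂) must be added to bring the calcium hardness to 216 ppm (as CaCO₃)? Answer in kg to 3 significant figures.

Volume: 1270 m³ = 1,270,000 L.
After draining 30% and refilling: 244 × 0.70 + 2 × 0.30 = 171.4 ppm.
Deficit to target: 216 − 171.4 = 44.6 mg/L.
As CaCO₃: 44.6 mg/L × 1,270,000 L = 56,640 g; ÷ 100.1 = 565.9 mol Ca²⁺.
Mass: 565.9 × 111 = 62,810 g.

62.8 kg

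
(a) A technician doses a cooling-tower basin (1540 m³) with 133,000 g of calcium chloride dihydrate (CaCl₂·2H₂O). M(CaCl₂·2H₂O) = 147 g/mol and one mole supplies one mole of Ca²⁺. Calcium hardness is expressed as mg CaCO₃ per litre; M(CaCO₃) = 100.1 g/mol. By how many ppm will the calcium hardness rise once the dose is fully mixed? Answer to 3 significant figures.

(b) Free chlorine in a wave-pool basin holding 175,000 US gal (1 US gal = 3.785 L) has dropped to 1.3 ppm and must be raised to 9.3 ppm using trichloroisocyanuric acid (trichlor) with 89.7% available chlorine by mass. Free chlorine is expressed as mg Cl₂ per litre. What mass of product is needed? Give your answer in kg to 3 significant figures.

(a) Volume: 1540 m³ = 1,540,000 L.
(a) Moles of Ca²⁺: 133,000 g ÷ 147 g/mol = 904.8 mol.
(a) As CaCO₃: 904.8 mol × 100.1 g/mol = 90,570 g.
(a) Rise: 90,570 g / 1,540,000 L × 1000 = 58.81 mg/L.

(b) Volume: 175,000 US gal × 3.785 L/gal = 662,375 L.
(b) Chlorine deficit: 9.3 − 1.3 = 8 ppm = 8 mg/L as Cl₂.
(b) Cl₂ equivalent needed: 8 mg/L × 662,375 L = 5,299,000 mg = 5299 g.
(b) Product at 89.7% available chlorine: 5299 / 0.897 = 5907 g.

(a) 58.8 ppm; (b) 5.91 kg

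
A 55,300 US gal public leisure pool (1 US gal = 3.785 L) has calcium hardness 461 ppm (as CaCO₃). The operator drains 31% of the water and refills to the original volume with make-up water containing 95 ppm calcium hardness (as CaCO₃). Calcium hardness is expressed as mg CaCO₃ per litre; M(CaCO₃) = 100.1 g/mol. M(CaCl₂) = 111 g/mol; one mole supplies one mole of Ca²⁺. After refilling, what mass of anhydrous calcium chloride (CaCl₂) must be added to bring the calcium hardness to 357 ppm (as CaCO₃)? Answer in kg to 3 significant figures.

2.20 kg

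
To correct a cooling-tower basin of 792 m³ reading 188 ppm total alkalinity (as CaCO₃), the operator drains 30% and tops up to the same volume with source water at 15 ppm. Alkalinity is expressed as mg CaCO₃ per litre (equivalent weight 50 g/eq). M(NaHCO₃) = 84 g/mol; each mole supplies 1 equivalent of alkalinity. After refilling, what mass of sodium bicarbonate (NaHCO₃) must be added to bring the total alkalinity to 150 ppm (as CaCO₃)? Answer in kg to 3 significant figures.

18.5 kg

Volume: 792 m³ = 792,000 L.
After draining 30% and refilling: 188 × 0.70 + 15 × 0.30 = 136.1 ppm.
Deficit to target: 150 − 136.1 = 13.9 mg/L.
As CaCO₃: 13.9 mg/L × 792,000 L = 11,010 g; ÷ 50 g/eq ÷ 1 = 220.2 mol NaHCO₃.
Mass: 220.2 × 84 = 18,490 g.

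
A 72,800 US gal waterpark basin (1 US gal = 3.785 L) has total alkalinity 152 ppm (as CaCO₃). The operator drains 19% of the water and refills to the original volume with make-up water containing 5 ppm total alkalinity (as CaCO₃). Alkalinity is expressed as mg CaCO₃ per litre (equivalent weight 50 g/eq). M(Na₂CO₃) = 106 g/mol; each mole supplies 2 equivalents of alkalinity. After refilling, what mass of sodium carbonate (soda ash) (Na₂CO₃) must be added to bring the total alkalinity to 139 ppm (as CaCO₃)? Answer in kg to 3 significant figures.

Volume: 72,800 US gal × 3.785 L/gal = 275,548 L.
After draining 19% and refilling: 152 × 0.81 + 5 × 0.19 = 124.07 ppm.
Deficit to target: 139 − 124.07 = 14.93 mg/L.
As CaCO₃: 14.93 mg/L × 275,548 L = 4114 g; ÷ 50 g/eq ÷ 2 = 41.14 mol Na₂CO₃.
Mass: 41.14 × 106 = 4361 g.

4.36 kg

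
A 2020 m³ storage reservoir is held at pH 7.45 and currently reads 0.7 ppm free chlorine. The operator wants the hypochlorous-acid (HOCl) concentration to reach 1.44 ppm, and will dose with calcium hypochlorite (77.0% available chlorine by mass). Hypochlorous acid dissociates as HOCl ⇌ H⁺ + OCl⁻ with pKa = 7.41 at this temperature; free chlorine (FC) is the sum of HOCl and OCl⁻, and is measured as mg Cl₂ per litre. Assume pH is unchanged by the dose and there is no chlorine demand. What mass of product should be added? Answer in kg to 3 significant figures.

6.08 kg

Volume: 2020 m³ = 2,020,000 L.
[OCl⁻]/[HOCl] = 10^(pH − pKa) = 10^(7.45 − 7.41) = 1.096; fraction as HOCl = 1/(1 + 1.096) = 0.477.
Free chlorine required for 1.44 ppm HOCl: 1.44 / 0.477 = 3.019 ppm.
FC to add: 3.019 − 0.7 = 2.319 mg/L as Cl₂.
Cl₂ equivalent: 2.319 mg/L × 2,020,000 L = 4684 g.
Product at 77.0% available Cl: 4684 / 0.77 = 6083 g.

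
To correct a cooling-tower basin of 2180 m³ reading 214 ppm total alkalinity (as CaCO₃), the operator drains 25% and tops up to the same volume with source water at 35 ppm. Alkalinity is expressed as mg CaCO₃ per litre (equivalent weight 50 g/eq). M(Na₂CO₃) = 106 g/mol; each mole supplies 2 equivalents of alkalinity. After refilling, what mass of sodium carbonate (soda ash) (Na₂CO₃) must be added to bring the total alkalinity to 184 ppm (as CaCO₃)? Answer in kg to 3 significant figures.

34.1 kg

Volume: 2180 m³ = 2,180,000 L.
After draining 25% and refilling: 214 × 0.75 + 35 × 0.25 = 169.25 ppm.
Deficit to target: 184 − 169.25 = 14.75 mg/L.
As CaCO₃: 14.75 mg/L × 2,180,000 L = 32,160 g; ÷ 50 g/eq ÷ 2 = 321.6 mol Na₂CO₃.
Mass: 321.6 × 106 = 34,080 g.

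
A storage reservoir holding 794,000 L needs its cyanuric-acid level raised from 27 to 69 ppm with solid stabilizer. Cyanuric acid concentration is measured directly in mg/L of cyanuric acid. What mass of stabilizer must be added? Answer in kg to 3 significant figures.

CYA to add: (69 − 27) = 42 mg/L × 794,000 L = 33,350 g cyanuric acid.

33.3 kg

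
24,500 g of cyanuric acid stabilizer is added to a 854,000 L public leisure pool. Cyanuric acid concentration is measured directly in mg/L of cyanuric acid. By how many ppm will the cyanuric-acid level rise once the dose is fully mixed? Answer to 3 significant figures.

Rise: 24,500 g / 854,000 L × 1000 = 28.69 mg/L.

28.7 ppm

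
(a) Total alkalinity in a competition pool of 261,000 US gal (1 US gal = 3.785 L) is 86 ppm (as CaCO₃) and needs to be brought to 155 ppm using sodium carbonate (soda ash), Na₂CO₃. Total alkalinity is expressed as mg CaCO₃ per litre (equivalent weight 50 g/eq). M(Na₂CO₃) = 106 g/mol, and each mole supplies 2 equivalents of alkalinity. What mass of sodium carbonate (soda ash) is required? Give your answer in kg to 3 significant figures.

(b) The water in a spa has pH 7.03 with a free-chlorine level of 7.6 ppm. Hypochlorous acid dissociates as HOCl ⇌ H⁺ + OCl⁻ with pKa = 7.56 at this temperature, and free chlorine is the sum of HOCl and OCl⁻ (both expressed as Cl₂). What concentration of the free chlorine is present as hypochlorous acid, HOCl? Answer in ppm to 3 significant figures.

(a) Volume: 261,000 US gal × 3.785 L/gal = 987,885 L.
(a) Alkalinity to add: (155 − 86) = 69 mg/L as CaCO₃ × 987,885 L = 68,160 g as CaCO₃.
(a) Equivalents: 68,160 g ÷ 50 g/eq = 1363 eq.
(a) Each mole of Na₂CO₃ supplies 2 eq, so 1363 / 2 = 681.6 mol.
(a) Mass: 681.6 mol × 106 g/mol = 72,250 g.

(b) [OCl⁻]/[HOCl] = 10^(pH − pKa) = 10^(7.03 − 7.56) = 10^-0.53 = 0.2951.
(b) Fraction as HOCl = 1 / (1 + 0.2951) = 0.7721.
(b) HOCl = 0.7721 × 7.6 ppm = 5.868 ppm.

(a) 72.3 kg; (b) 5.87 ppm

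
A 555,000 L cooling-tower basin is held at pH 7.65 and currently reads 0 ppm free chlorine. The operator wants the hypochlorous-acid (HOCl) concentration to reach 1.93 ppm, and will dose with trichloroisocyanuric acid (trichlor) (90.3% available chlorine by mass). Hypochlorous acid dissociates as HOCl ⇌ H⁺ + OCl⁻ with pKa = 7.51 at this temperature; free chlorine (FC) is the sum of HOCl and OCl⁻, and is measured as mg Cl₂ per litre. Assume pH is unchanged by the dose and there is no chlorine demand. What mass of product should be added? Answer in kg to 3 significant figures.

2.82 kg

[OCl⁻]/[HOCl] = 10^(pH − pKa) = 10^(7.65 − 7.51) = 1.38; fraction as HOCl = 1/(1 + 1.38) = 0.4201.
Free chlorine required for 1.93 ppm HOCl: 1.93 / 0.4201 = 4.594 ppm.
FC to add: 4.594 − 0 = 4.594 mg/L as Cl₂.
Cl₂ equivalent: 4.594 mg/L × 555,000 L = 2550 g.
Product at 90.3% available Cl: 2550 / 0.903 = 2824 g.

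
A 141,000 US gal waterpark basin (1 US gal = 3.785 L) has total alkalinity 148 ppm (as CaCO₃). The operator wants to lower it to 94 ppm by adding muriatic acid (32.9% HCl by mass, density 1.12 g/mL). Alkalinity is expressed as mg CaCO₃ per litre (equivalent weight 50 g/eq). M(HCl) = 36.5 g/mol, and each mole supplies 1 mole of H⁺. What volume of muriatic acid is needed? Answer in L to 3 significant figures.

57.1 L

Volume: 141,000 US gal × 3.785 L/gal = 533,685 L.
Alkalinity to neutralize: (148 − 94) = 54 mg/L as CaCO₃ × 533,685 L = 28,820 g as CaCO₃.
Equivalents of H⁺ required: 28,820 ÷ 50 g/eq = 576.4 eq = 576.4 mol HCl.
Mass of HCl: 576.4 × 36.5 = 21,040 g.
Mass of 32.9% solution: 21,040 / 0.329 = 63,940 g.
Volume: 63,940 g ÷ 1.12 g/mL = 57,090 mL.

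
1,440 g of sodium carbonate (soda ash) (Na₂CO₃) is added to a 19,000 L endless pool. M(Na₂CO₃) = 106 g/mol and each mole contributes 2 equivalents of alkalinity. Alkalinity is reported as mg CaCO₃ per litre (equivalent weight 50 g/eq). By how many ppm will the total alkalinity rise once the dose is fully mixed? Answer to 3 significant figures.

71.5 ppm

Moles of Na₂CO₃: 1,440 g ÷ 106 g/mol = 13.58 mol → 27.17 eq of alkalinity.
As CaCO₃: 27.17 eq × 50 g/eq = 1358 g.
Rise: 1358 g / 19,000 L × 1000 = 71.5 mg/L.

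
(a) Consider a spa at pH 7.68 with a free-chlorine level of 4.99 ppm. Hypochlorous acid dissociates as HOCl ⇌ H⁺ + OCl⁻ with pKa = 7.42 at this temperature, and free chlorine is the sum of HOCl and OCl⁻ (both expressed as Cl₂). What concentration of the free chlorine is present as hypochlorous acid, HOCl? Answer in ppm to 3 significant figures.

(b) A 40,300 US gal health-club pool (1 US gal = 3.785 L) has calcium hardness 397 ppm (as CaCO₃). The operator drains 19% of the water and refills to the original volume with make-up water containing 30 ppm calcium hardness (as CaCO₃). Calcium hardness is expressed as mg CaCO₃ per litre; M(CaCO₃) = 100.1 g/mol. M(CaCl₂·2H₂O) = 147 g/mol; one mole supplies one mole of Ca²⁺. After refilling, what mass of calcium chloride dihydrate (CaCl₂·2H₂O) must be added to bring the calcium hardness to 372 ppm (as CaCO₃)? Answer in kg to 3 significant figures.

(a) 1.77 ppm; (b) 10.0 kg

(a) [OCl⁻]/[HOCl] = 10^(pH − pKa) = 10^(7.68 − 7.42) = 10^0.26 = 1.82.
(a) Fraction as HOCl = 1 / (1 + 1.82) = 0.3546.
(a) HOCl = 0.3546 × 4.99 ppm = 1.77 ppm.

(b) Volume: 40,300 US gal × 3.785 L/gal = 152,536 L.
(b) After draining 19% and refilling: 397 × 0.81 + 30 × 0.19 = 327.27 ppm.
(b) Deficit to target: 372 − 327.27 = 44.73 mg/L.
(b) As CaCO₃: 44.73 mg/L × 152,536 L = 6823 g; ÷ 100.1 = 68.16 mol Ca²⁺.
(b) Mass: 68.16 × 147 = 10,020 g.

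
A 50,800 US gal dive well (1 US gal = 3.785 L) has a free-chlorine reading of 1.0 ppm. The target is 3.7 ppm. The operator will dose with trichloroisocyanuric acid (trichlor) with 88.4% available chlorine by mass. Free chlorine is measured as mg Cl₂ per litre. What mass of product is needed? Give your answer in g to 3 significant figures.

587 g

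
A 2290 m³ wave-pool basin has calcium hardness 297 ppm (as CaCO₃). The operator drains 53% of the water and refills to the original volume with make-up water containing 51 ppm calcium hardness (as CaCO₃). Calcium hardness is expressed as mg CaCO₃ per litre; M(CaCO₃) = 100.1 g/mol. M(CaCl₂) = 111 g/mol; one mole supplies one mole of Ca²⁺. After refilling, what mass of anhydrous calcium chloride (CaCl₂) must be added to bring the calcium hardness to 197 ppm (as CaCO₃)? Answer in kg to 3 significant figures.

Volume: 2290 m³ = 2,290,000 L.
After draining 53% and refilling: 297 × 0.47 + 51 × 0.53 = 166.62 ppm.
Deficit to target: 197 − 166.62 = 30.38 mg/L.
As CaCO₃: 30.38 mg/L × 2,290,000 L = 69,570 g; ÷ 100.1 = 695 mol Ca²⁺.
Mass: 695 × 111 = 77,150 g.

77.1 kg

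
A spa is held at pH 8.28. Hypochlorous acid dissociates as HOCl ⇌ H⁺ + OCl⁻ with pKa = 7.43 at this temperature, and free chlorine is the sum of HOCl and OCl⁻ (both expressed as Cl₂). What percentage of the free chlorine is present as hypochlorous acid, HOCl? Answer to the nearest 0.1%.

12.4%

[OCl⁻]/[HOCl] = 10^(pH − pKa) = 10^(8.28 − 7.43) = 10^0.85 = 7.079.
Fraction as HOCl = 1 / (1 + 7.079) = 0.1238.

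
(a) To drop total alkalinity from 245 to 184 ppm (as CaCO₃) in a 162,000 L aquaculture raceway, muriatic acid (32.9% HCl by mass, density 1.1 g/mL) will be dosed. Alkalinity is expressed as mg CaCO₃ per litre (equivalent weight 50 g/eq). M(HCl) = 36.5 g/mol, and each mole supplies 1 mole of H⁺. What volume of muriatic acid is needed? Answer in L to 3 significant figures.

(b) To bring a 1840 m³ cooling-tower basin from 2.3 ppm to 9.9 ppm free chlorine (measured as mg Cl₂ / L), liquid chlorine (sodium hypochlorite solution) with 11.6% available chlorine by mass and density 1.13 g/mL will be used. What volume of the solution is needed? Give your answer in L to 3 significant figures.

(a) 19.9 L; (b) 107 L

(a) Alkalinity to neutralize: (245 − 184) = 61 mg/L as CaCO₃ × 162,000 L = 9882 g as CaCO₃.
(a) Equivalents of H⁺ required: 9882 ÷ 50 g/eq = 197.6 eq = 197.6 mol HCl.
(a) Mass of HCl: 197.6 × 36.5 = 7214 g.
(a) Mass of 32.9% solution: 7214 / 0.329 = 21,930 g.
(a) Volume: 21,930 g ÷ 1.1 g/mL = 19,930 mL.

(b) Volume: 1840 m³ = 1,840,000 L.
(b) Chlorine deficit: 9.9 − 2.3 = 7.6 ppm = 7.6 mg/L as Cl₂.
(b) Cl₂ equivalent needed: 7.6 mg/L × 1,840,000 L = 13,980,000 mg = 13,980 g.
(b) Product at 11.6% available chlorine: 13,980 / 0.116 = 120,600 g.
(b) Volume at density 1.13 g/mL: 120,600 g ÷ 1.13 g/mL = 106,700 mL.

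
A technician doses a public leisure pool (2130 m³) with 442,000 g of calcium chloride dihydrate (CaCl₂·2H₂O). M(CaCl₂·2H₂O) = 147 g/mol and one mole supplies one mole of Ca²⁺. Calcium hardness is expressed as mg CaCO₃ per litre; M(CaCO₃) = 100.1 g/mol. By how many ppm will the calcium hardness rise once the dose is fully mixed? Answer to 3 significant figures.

141 ppm

Volume: 2130 m³ = 2,130,000 L.
Moles of Ca²⁺: 442,000 g ÷ 147 g/mol = 3007 mol.
As CaCO₃: 3007 mol × 100.1 g/mol = 301,000 g.
Rise: 301,000 g / 2,130,000 L × 1000 = 141.3 mg/L.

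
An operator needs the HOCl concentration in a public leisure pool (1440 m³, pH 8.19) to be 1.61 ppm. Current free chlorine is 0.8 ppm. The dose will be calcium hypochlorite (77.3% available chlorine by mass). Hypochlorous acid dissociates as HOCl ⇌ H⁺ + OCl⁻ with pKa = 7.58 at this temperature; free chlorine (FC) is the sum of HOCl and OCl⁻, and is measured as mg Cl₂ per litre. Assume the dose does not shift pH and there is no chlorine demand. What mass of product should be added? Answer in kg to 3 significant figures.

Volume: 1440 m³ = 1,440,000 L.
[OCl⁻]/[HOCl] = 10^(pH − pKa) = 10^(8.19 − 7.58) = 4.074; fraction as HOCl = 1/(1 + 4.074) = 0.1971.
Free chlorine required for 1.61 ppm HOCl: 1.61 / 0.1971 = 8.169 ppm.
FC to add: 8.169 − 0.8 = 7.369 mg/L as Cl₂.
Cl₂ equivalent: 7.369 mg/L × 1,440,000 L = 10,610 g.
Product at 77.3% available Cl: 10,610 / 0.773 = 13,730 g.

13.7 kg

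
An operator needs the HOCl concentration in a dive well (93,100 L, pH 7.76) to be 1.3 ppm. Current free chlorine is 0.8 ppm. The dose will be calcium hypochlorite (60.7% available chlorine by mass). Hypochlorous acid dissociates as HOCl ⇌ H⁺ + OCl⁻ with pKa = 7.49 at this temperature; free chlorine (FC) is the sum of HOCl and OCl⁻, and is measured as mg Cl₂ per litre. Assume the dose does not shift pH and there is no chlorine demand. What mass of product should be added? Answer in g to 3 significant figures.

448 g

[OCl⁻]/[HOCl] = 10^(pH − pKa) = 10^(7.76 − 7.49) = 1.862; fraction as HOCl = 1/(1 + 1.862) = 0.3494.
Free chlorine required for 1.3 ppm HOCl: 1.3 / 0.3494 = 3.721 ppm.
FC to add: 3.721 − 0.8 = 2.921 mg/L as Cl₂.
Cl₂ equivalent: 2.921 mg/L × 93,100 L = 271.9 g.
Product at 60.7% available Cl: 271.9 / 0.607 = 448 g.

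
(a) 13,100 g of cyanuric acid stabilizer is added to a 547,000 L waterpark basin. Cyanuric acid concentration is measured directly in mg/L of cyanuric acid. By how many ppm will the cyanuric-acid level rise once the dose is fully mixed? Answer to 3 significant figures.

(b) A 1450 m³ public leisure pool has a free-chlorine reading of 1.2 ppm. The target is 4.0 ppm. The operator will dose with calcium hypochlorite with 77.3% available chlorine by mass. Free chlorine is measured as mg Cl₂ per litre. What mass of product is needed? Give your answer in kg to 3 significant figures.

(a) Rise: 13,100 g / 547,000 L × 1000 = 23.95 mg/L.

(b) Volume: 1450 m³ = 1,450,000 L.
(b) Chlorine deficit: 4.0 − 1.2 = 2.8 ppm = 2.8 mg/L as Cl₂.
(b) Cl₂ equivalent needed: 2.8 mg/L × 1,450,000 L = 4,060,000 mg = 4060 g.
(b) Product at 77.3% available chlorine: 4060 / 0.773 = 5252 g.

(a) 23.9 ppm; (b) 5.25 kg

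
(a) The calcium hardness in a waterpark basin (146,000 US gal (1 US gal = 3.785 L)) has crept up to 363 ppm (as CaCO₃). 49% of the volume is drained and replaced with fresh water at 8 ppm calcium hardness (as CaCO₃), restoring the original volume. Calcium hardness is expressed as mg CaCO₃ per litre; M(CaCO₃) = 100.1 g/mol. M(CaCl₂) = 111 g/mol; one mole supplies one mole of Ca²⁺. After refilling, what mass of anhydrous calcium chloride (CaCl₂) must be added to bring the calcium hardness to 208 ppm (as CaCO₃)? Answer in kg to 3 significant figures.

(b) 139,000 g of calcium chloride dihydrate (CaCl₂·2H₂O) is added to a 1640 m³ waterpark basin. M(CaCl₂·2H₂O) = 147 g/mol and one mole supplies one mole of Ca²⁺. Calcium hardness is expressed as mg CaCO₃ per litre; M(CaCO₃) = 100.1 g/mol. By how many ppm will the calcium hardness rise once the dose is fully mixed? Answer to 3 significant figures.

(a) 11.6 kg; (b) 57.7 ppm

(a) Volume: 146,000 US gal × 3.785 L/gal = 552,610 L.
(a) After draining 49% and refilling: 363 × 0.51 + 8 × 0.49 = 189.05 ppm.
(a) Deficit to target: 208 − 189.05 = 18.95 mg/L.
(a) As CaCO₃: 18.95 mg/L × 552,610 L = 10,470 g; ÷ 100.1 = 104.6 mol Ca²⁺.
(a) Mass: 104.6 × 111 = 11,610 g.

(b) Volume: 1640 m³ = 1,640,000 L.
(b) Moles of Ca²⁺: 139,000 g ÷ 147 g/mol = 945.6 mol.
(b) As CaCO₃: 945.6 mol × 100.1 g/mol = 94,650 g.
(b) Rise: 94,650 g / 1,640,000 L × 1000 = 57.71 mg/L.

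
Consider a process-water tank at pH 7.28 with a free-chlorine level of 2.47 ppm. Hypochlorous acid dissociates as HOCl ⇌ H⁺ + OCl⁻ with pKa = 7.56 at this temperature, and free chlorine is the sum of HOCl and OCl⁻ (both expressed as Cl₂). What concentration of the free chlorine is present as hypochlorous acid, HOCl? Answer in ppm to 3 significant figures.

[OCl⁻]/[HOCl] = 10^(pH − pKa) = 10^(7.28 − 7.56) = 10^-0.28 = 0.5248.
Fraction as HOCl = 1 / (1 + 0.5248) = 0.6558.
HOCl = 0.6558 × 2.47 ppm = 1.62 ppm.

1.62 ppm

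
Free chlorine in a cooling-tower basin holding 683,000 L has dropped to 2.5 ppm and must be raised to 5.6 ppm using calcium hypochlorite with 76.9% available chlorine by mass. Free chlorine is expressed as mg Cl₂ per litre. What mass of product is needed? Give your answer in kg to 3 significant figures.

Chlorine deficit: 5.6 − 2.5 = 3.1 ppm = 3.1 mg/L as Cl₂.
Cl₂ equivalent needed: 3.1 mg/L × 683,000 L = 2,117,000 mg = 2117 g.
Product at 76.9% available chlorine: 2117 / 0.769 = 2753 g.

2.75 kg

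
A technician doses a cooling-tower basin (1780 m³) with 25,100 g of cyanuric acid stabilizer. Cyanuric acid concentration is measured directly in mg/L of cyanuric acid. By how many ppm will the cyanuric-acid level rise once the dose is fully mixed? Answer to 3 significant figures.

Volume: 1780 m³ = 1,780,000 L.
Rise: 25,100 g / 1,780,000 L × 1000 = 14.1 mg/L.

14.1 ppm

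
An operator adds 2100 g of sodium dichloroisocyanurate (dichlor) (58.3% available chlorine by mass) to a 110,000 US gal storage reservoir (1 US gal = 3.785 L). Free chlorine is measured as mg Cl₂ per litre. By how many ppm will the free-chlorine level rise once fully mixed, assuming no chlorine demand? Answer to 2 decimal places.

Volume: 110,000 US gal × 3.785 L/gal = 416,350 L.
Available chlorine delivered: 2100 g × 0.583 = 1224 g as Cl₂.
Concentration rise: 1224 g / 416,350 L = 2.941 mg/L = 2.94 ppm.

2.94 ppm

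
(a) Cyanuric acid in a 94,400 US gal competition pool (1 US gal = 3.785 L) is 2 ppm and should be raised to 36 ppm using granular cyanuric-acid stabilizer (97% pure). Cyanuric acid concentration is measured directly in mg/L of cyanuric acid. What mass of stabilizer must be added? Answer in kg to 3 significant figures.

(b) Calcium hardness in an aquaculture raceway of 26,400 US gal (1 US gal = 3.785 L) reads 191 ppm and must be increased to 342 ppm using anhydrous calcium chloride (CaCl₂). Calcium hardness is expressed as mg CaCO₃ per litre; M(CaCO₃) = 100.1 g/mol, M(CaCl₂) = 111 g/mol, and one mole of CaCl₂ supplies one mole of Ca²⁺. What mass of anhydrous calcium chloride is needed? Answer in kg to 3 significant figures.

(a) 12.5 kg; (b) 16.7 kg

(a) Volume: 94,400 US gal × 3.785 L/gal = 357,304 L.
(a) CYA to add: (36 − 2) = 34 mg/L × 357,304 L = 12,150 g cyanuric acid.
(a) At 97% purity: 12,150 / 0.97 = 12,520 g product.

(b) Volume: 26,400 US gal × 3.785 L/gal = 99,924 L.
(b) Hardness to add: (342 − 191) = 151 mg/L as CaCO₃ × 99,924 L = 15,090 g as CaCO₃.
(b) Moles of Ca²⁺ (1 mol Ca²⁺ ≡ 1 mol CaCO₃): 15,090 / 100.1 g/mol = 150.7 mol.
(b) Mass of CaCl₂: 150.7 × 111 = 16,730 g.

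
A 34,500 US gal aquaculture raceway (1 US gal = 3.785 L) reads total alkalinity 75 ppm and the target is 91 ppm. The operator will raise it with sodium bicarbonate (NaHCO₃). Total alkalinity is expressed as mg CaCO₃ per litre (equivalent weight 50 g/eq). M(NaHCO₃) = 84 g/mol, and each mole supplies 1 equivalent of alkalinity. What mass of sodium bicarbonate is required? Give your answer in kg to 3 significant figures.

3.51 kg

Volume: 34,500 US gal × 3.785 L/gal = 130,582 L.
Alkalinity to add: (91 − 75) = 16 mg/L as CaCO₃ × 130,582 L = 2089 g as CaCO₃.
Equivalents: 2089 g ÷ 50 g/eq = 41.79 eq.
NaHCO₃ supplies 1 eq per mole → 41.79 mol.
Mass: 41.79 mol × 84 g/mol = 3510 g.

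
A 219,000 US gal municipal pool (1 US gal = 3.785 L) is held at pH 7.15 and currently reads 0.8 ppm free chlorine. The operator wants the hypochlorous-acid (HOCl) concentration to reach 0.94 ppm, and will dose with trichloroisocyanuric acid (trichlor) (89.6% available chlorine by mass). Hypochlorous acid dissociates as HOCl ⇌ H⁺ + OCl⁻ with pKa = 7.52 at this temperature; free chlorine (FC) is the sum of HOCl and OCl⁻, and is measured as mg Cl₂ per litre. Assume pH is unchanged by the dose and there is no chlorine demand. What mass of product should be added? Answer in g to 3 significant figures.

500 g

Volume: 219,000 US gal × 3.785 L/gal = 828,915 L.
[OCl⁻]/[HOCl] = 10^(pH − pKa) = 10^(7.15 − 7.52) = 0.4266; fraction as HOCl = 1/(1 + 0.4266) = 0.701.
Free chlorine required for 0.94 ppm HOCl: 0.94 / 0.701 = 1.341 ppm.
FC to add: 1.341 − 0.8 = 0.541 mg/L as Cl₂.
Cl₂ equivalent: 0.541 mg/L × 828,915 L = 448.4 g.
Product at 89.6% available Cl: 448.4 / 0.896 = 500.5 g.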